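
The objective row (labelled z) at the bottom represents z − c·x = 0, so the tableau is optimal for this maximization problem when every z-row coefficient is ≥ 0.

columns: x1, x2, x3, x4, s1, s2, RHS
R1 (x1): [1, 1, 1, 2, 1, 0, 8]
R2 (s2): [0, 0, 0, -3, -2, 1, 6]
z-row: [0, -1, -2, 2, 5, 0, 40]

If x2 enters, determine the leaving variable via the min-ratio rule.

Column x2 entries and ratios — x1: 8/1 = 8; s2: 0 ≤ 0, skip.
Smallest ratio is 8 in the row of x1, so x1 leaves.

x1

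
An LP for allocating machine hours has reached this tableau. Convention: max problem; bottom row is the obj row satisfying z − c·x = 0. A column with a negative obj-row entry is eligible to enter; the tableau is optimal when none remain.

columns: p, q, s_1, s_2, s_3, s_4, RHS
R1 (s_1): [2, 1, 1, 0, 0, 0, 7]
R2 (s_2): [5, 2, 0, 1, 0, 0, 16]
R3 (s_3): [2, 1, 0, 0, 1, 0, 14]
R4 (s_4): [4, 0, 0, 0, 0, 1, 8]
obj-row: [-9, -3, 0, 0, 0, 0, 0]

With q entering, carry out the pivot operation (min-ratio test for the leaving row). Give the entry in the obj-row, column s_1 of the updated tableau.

3

Ratio test on column q — row 1: 7/1 = 7; row 2: 16/2 = 8; row 3: 14/1 = 14; row 4: entry 0 ≤ 0. Minimum is 7 at row 1 (s_1 leaves); pivot element 1.
Divide row 1 by 1; eliminate column q from the other rows.
obj-row update in column s_1: 0 − (-3)·1 = 3.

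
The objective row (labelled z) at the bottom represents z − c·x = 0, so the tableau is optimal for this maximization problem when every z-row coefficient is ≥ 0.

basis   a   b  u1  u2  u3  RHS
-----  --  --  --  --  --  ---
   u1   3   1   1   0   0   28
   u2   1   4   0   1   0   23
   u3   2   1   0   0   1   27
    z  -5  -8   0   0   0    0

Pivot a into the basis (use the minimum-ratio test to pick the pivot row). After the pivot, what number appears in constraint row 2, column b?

11/3

Ratio test on column a — row 1: 28/3 = 28/3; row 2: 23/1 = 23; row 3: 27/2 = 27/2. Minimum is 28/3 at row 1 (u1 leaves); pivot element 3.
Divide row 1 by 3; eliminate column a from the other rows.
Row 2 update in column b: 4 − 1·(1/3) = 11/3.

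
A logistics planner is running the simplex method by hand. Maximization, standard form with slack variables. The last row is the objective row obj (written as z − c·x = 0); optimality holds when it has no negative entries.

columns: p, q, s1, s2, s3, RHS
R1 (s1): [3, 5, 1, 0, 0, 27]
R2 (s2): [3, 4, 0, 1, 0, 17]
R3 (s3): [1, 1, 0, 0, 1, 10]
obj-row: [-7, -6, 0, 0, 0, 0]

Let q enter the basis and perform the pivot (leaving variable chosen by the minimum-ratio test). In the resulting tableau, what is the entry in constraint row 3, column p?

Ratio test on column q — row 1: 27/5 = 27/5; row 2: 17/4 = 17/4; row 3: 10/1 = 10. Minimum is 17/4 at row 2 (s2 leaves); pivot element 4.
Divide row 2 by 4; eliminate column q from the other rows.
Row 3 update in column p: 1 − 1·(3/4) = 1/4.

1/4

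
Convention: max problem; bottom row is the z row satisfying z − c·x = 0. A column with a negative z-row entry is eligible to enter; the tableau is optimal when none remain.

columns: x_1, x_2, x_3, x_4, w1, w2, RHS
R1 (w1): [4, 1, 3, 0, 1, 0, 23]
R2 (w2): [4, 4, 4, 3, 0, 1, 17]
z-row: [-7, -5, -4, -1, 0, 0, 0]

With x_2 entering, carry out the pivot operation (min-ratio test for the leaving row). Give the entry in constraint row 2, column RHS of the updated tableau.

Ratio test on column x_2 — row 1: 23/1 = 23; row 2: 17/4 = 17/4. Minimum is 17/4 at row 2 (w2 leaves); pivot element 4.
Divide row 2 by 4; eliminate column x_2 from the other rows.
In the new row 2, the RHS entry is the old entry divided by the pivot: 17/4 = 17/4.

17/4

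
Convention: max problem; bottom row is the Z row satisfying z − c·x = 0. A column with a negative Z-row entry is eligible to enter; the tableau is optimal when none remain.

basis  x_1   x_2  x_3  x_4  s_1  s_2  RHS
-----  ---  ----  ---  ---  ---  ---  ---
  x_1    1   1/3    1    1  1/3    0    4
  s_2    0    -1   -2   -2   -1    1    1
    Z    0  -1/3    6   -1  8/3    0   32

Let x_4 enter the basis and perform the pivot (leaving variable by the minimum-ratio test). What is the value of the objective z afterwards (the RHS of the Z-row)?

36

Ratio test on column x_4 — row 1: 4/1 = 4; row 2: entry -2 ≤ 0. Minimum is 4 at row 1 (x_1 leaves); pivot element 1.
Pivot on row 1; the Z-row RHS becomes 32 − (-1)·4 = 36.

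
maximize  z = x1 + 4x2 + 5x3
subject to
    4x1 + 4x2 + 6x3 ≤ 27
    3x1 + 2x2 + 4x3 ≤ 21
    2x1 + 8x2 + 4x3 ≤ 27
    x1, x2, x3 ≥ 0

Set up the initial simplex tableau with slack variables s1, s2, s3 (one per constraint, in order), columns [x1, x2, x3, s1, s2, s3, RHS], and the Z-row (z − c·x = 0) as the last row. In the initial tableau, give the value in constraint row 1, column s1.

1

Slack s1 belongs to constraint 1; its column is the unit vector e_1, so the entry in row 1 is 1.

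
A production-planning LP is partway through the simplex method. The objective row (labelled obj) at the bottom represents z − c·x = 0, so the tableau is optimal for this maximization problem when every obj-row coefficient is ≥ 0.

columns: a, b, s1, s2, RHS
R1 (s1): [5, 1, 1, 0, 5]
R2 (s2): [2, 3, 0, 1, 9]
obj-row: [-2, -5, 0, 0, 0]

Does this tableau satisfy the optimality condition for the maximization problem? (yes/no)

The obj-row has a negative entry -5 in column b, so it is not optimal.

no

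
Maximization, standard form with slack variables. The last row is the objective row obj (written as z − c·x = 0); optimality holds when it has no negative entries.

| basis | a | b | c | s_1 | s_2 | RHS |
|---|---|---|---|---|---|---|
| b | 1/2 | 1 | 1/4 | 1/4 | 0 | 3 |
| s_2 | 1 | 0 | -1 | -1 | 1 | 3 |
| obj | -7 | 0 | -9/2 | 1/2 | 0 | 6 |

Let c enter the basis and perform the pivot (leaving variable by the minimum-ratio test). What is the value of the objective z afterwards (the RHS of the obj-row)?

60

Ratio test on column c — row 1: 3/(1/4) = 12; row 2: entry -1 ≤ 0. Minimum is 12 at row 1 (b leaves); pivot element 1/4.
Pivot on row 1; the obj-row RHS becomes 6 − (-9/2)·12 = 60.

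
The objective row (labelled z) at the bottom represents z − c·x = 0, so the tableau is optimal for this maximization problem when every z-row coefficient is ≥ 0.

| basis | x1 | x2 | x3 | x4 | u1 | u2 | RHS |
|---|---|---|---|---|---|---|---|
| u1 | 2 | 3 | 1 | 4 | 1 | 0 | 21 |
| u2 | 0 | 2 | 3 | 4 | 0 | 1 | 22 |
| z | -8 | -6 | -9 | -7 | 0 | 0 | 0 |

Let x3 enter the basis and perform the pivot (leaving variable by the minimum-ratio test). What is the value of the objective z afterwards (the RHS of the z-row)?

Ratio test on column x3 — row 1: 21/1 = 21; row 2: 22/3 = 22/3. Minimum is 22/3 at row 2 (u2 leaves); pivot element 3.
Pivot on row 2; the z-row RHS becomes 0 − (-9)·(22/3) = 66.

66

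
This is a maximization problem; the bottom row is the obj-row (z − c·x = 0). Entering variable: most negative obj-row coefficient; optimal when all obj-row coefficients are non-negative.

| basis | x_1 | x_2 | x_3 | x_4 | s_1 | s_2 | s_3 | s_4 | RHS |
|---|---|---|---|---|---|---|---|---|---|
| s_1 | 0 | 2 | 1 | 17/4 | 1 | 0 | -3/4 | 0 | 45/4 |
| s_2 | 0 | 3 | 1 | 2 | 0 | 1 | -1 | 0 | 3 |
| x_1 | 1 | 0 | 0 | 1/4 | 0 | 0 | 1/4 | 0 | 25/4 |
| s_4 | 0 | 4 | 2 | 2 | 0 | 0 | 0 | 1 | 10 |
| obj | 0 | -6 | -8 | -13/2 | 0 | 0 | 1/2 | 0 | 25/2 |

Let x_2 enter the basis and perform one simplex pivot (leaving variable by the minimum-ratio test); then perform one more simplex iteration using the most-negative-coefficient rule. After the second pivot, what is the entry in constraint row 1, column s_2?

Ratio test on column x_2 — row 1: (45/4)/2 = 45/8; row 2: 3/3 = 1; row 3: entry 0 ≤ 0; row 4: 10/4 = 5/2. Minimum is 1 at row 2 (s_2 leaves); pivot element 3.
Divide row 2 by 3; eliminate column x_2 from the other rows.
Second iteration: most negative obj-row entry is -6 in column x_3, so x_3 enters.
Ratio test on column x_3 — row 1: (37/4)/(1/3) = 111/4; row 2: 1/(1/3) = 3; row 3: entry 0 ≤ 0; row 4: 6/(2/3) = 9. Minimum is 3 at row 2 (x_2 leaves); pivot element 1/3.
Divide row 2 by 1/3; eliminate column x_3 from the other rows.
After both pivots, the entry at constraint row 1, column s_2 is -1.

-1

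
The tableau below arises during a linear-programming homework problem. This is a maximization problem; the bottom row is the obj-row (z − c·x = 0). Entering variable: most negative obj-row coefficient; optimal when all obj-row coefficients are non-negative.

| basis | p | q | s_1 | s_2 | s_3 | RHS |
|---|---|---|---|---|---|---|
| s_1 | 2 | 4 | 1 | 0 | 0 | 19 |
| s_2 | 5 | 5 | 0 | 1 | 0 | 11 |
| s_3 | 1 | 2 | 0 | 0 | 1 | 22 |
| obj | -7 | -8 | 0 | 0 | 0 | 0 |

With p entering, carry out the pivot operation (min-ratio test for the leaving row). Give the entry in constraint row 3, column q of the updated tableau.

1

Ratio test on column p — row 1: 19/2 = 19/2; row 2: 11/5 = 11/5; row 3: 22/1 = 22. Minimum is 11/5 at row 2 (s_2 leaves); pivot element 5.
Divide row 2 by 5; eliminate column p from the other rows.
Row 3 update in column q: 2 − 1·1 = 1.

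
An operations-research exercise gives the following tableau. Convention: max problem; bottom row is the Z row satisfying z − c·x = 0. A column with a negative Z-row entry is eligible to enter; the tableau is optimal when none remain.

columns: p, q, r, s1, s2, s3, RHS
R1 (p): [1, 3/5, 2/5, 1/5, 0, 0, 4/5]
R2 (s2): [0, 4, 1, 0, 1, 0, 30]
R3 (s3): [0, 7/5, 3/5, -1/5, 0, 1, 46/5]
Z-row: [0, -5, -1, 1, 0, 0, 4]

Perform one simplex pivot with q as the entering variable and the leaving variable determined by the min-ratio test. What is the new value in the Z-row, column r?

Ratio test on column q — row 1: (4/5)/(3/5) = 4/3; row 2: 30/4 = 15/2; row 3: (46/5)/(7/5) = 46/7. Minimum is 4/3 at row 1 (p leaves); pivot element 3/5.
Divide row 1 by 3/5; eliminate column q from the other rows.
Z-row update in column r: -1 − (-5)·(2/3) = 7/3.

7/3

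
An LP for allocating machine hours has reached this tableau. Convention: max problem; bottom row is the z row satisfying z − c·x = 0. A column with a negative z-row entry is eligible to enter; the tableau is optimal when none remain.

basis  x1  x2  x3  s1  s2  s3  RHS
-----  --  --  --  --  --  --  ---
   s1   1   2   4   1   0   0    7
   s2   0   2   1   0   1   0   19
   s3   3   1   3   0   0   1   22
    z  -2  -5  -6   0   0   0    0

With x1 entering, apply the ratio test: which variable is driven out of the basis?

s1

Column x1 entries and ratios — s1: 7/1 = 7; s2: 0 ≤ 0, skip; s3: 22/3 = 22/3.
Smallest ratio is 7 in the row of s1, so s1 leaves.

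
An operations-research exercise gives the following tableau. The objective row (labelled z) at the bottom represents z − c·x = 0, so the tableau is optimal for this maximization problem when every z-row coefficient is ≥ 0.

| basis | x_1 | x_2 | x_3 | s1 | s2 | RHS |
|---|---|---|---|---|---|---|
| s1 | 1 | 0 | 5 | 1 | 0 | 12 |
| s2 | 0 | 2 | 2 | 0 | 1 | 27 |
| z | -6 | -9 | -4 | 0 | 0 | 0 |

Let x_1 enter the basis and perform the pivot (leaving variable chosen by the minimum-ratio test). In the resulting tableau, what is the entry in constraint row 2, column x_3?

Ratio test on column x_1 — row 1: 12/1 = 12; row 2: entry 0 ≤ 0. Minimum is 12 at row 1 (s1 leaves); pivot element 1.
Divide row 1 by 1; eliminate column x_1 from the other rows.
Row 2 update in column x_3: 2 − 0·5 = 2.

2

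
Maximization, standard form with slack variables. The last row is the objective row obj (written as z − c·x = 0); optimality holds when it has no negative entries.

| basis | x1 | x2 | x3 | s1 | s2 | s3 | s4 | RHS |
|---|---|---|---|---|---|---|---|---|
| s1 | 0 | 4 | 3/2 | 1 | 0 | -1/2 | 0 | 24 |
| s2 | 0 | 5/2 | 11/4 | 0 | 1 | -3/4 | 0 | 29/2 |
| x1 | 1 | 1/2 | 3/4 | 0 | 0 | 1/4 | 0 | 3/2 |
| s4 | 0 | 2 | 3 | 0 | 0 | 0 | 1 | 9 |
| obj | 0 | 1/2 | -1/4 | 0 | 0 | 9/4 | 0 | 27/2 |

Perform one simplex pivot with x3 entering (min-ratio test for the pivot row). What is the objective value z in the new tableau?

Ratio test on column x3 — row 1: 24/(3/2) = 16; row 2: (29/2)/(11/4) = 58/11; row 3: (3/2)/(3/4) = 2; row 4: 9/3 = 3. Minimum is 2 at row 3 (x1 leaves); pivot element 3/4.
Pivot on row 3; the obj-row RHS becomes 27/2 − (-1/4)·2 = 14.

14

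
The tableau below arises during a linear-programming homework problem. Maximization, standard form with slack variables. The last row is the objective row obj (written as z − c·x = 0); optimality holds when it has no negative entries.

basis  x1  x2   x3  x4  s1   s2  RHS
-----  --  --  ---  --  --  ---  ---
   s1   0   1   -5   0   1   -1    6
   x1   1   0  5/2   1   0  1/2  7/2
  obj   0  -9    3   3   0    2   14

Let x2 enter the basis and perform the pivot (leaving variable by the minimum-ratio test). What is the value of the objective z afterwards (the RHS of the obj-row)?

68

Ratio test on column x2 — row 1: 6/1 = 6; row 2: entry 0 ≤ 0. Minimum is 6 at row 1 (s1 leaves); pivot element 1.
Pivot on row 1; the obj-row RHS becomes 14 − (-9)·6 = 68.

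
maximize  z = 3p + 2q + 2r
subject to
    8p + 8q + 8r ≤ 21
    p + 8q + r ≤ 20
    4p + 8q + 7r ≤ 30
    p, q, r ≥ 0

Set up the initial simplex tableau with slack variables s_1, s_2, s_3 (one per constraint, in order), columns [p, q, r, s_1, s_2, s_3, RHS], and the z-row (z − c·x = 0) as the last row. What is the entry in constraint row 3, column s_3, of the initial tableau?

1

Slack s_3 belongs to constraint 3; its column is the unit vector e_3, so the entry in row 3 is 1.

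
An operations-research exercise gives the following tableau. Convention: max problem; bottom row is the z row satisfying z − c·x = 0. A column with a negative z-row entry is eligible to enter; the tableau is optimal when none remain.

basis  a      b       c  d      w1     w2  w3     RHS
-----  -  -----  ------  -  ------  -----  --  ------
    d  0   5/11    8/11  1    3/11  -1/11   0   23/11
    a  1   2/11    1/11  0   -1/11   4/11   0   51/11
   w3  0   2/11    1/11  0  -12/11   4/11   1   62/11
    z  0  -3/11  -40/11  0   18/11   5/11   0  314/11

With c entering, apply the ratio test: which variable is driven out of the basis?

d

Column c entries and ratios — d: (23/11)/(8/11) = 23/8; a: (51/11)/(1/11) = 51; w3: (62/11)/(1/11) = 62.
Smallest ratio is 23/8 in the row of d, so d leaves.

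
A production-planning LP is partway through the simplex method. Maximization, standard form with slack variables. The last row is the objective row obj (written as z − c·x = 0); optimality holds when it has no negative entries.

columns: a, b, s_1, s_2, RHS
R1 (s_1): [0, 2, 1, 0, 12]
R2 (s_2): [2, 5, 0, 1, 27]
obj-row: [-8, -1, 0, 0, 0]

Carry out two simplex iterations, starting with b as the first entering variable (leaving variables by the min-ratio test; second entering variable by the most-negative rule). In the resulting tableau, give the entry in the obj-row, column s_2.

4

Ratio test on column b — row 1: 12/2 = 6; row 2: 27/5 = 27/5. Minimum is 27/5 at row 2 (s_2 leaves); pivot element 5.
Divide row 2 by 5; eliminate column b from the other rows.
Second iteration: most negative obj-row entry is -38/5 in column a, so a enters.
Ratio test on column a — row 1: entry -4/5 ≤ 0; row 2: (27/5)/(2/5) = 27/2. Minimum is 27/2 at row 2 (b leaves); pivot element 2/5.
Divide row 2 by 2/5; eliminate column a from the other rows.
After both pivots, the entry at the obj-row, column s_2 is 4.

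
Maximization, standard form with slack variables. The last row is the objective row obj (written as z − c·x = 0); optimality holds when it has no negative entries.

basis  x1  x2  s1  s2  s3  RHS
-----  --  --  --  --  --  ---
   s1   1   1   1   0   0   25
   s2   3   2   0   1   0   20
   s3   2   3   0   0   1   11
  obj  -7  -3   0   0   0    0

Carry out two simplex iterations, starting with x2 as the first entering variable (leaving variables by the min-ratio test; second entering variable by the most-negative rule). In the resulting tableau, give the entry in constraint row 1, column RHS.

39/2

Ratio test on column x2 — row 1: 25/1 = 25; row 2: 20/2 = 10; row 3: 11/3 = 11/3. Minimum is 11/3 at row 3 (s3 leaves); pivot element 3.
Divide row 3 by 3; eliminate column x2 from the other rows.
Second iteration: most negative obj-row entry is -5 in column x1, so x1 enters.
Ratio test on column x1 — row 1: (64/3)/(1/3) = 64; row 2: (38/3)/(5/3) = 38/5; row 3: (11/3)/(2/3) = 11/2. Minimum is 11/2 at row 3 (x2 leaves); pivot element 2/3.
Divide row 3 by 2/3; eliminate column x1 from the other rows.
After both pivots, the entry at constraint row 1, column RHS is 39/2.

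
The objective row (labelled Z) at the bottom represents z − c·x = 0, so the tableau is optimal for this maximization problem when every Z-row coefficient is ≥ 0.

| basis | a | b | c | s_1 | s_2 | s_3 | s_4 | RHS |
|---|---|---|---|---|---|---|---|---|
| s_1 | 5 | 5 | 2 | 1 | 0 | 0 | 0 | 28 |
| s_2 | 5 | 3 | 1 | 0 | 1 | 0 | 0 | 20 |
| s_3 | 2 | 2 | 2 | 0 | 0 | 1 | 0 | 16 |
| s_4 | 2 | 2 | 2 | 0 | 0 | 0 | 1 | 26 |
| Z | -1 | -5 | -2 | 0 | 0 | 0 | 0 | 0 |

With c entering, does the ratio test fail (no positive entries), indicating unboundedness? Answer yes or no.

Column c has positive entries in row(s) 1, 2, 3, 4, so the ratio test bounds it — not unbounded.

no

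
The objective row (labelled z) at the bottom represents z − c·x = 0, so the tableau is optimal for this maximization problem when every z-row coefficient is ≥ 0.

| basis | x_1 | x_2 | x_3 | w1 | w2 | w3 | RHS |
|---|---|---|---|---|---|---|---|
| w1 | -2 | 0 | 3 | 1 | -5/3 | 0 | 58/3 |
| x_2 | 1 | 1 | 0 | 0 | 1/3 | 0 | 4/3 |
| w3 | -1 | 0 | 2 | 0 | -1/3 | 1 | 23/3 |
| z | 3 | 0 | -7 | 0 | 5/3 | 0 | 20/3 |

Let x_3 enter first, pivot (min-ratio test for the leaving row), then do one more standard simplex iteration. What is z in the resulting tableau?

205/6

Ratio test on column x_3 — row 1: (58/3)/3 = 58/9; row 2: entry 0 ≤ 0; row 3: (23/3)/2 = 23/6. Minimum is 23/6 at row 3 (w3 leaves); pivot element 2.
Pivot on row 3; the z-row RHS becomes 20/3 − (-7)·(23/6) = 67/2.
Next entering variable (most negative z-row entry -1/2): x_1.
Ratio test on column x_1 — row 1: entry -1/2 ≤ 0; row 2: (4/3)/1 = 4/3; row 3: entry -1/2 ≤ 0. Minimum is 4/3 at row 2 (x_2 leaves); pivot element 1.
After the second pivot the z-row RHS is 67/2 − (-1/2)·(4/3) = 205/6.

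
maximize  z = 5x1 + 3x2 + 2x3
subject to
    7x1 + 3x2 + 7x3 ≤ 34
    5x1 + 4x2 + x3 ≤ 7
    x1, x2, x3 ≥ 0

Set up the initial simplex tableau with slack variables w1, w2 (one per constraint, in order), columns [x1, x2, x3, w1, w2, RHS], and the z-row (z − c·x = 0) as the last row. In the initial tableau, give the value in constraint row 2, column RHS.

7

The RHS of constraint 2 is b_2 = 7.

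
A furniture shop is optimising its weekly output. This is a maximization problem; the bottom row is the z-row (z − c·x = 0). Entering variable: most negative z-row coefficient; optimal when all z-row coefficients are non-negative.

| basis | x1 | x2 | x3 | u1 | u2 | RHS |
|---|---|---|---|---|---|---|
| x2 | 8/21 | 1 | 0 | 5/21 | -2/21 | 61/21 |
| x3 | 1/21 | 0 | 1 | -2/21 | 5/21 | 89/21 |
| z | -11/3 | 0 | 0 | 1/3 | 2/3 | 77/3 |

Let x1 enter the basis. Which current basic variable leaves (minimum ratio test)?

x2

Column x1 entries and ratios — x2: (61/21)/(8/21) = 61/8; x3: (89/21)/(1/21) = 89.
Smallest ratio is 61/8 in the row of x2, so x2 leaves.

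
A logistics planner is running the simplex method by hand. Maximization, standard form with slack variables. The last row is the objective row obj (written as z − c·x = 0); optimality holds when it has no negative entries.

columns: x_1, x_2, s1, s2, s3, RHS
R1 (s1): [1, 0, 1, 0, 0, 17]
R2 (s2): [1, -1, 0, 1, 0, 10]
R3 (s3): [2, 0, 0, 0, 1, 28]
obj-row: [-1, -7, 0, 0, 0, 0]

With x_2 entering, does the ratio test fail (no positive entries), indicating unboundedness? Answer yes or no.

yes

Every constraint-row entry in column x_2 is ≤ 0, so increasing x_2 is unbounded.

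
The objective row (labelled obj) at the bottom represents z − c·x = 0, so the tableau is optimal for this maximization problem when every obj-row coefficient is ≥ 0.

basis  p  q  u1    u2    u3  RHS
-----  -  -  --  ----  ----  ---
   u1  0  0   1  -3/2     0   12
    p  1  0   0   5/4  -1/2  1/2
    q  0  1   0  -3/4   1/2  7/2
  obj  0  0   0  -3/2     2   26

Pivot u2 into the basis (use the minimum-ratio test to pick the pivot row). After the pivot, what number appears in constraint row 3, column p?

3/5

Ratio test on column u2 — row 1: entry -3/2 ≤ 0; row 2: (1/2)/(5/4) = 2/5; row 3: entry -3/4 ≤ 0. Minimum is 2/5 at row 2 (p leaves); pivot element 5/4.
Divide row 2 by 5/4; eliminate column u2 from the other rows.
Row 3 update in column p: 0 − (-3/4)·(4/5) = 3/5.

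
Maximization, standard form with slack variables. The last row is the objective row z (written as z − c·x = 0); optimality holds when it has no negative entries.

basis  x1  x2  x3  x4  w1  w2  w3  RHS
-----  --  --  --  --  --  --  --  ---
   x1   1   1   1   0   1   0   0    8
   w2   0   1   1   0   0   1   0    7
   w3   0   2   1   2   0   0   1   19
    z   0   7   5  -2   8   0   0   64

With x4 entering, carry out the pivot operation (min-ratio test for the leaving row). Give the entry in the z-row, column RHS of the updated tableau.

83

Ratio test on column x4 — row 1: entry 0 ≤ 0; row 2: entry 0 ≤ 0; row 3: 19/2 = 19/2. Minimum is 19/2 at row 3 (w3 leaves); pivot element 2.
Divide row 3 by 2; eliminate column x4 from the other rows.
z-row update in column RHS: 64 − (-2)·(19/2) = 83.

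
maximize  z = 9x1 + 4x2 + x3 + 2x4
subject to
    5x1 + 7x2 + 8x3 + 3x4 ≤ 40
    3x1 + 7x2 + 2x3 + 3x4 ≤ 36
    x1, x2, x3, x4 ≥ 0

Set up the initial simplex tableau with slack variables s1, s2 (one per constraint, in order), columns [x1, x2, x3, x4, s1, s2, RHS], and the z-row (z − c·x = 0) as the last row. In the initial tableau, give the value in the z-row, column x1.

The z-row carries the negated objective coefficients: the x1 entry is -9.

-9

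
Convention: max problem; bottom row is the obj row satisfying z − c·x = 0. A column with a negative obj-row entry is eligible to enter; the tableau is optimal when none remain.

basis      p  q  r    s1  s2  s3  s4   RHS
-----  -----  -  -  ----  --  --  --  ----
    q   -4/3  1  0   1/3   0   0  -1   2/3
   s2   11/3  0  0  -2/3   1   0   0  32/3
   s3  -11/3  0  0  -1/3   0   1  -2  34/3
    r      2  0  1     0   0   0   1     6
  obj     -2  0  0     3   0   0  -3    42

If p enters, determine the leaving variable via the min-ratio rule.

s2

Column p entries and ratios — q: -4/3 ≤ 0, skip; s2: (32/3)/(11/3) = 32/11; s3: -11/3 ≤ 0, skip; r: 6/2 = 3.
Smallest ratio is 32/11 in the row of s2, so s2 leaves.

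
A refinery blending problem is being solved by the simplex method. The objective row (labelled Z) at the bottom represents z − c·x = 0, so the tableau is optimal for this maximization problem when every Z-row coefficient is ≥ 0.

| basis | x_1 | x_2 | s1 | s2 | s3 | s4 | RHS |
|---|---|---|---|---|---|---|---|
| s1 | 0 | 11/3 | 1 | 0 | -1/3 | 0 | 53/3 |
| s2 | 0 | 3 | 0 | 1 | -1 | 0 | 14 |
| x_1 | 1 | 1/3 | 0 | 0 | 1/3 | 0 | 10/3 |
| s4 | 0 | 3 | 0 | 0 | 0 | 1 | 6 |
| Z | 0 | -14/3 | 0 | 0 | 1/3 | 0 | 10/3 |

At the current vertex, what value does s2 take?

14

s2 is basic (row 2); its value is the RHS of that row, 14.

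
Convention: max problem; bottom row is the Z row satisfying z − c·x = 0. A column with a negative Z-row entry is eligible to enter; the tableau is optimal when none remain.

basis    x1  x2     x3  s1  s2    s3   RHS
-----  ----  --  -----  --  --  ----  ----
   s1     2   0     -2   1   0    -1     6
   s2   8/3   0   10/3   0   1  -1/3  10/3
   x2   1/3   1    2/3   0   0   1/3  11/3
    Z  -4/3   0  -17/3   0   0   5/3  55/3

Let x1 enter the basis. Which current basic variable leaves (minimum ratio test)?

s2

Column x1 entries and ratios — s1: 6/2 = 3; s2: (10/3)/(8/3) = 5/4; x2: (11/3)/(1/3) = 11.
Smallest ratio is 5/4 in the row of s2, so s2 leaves.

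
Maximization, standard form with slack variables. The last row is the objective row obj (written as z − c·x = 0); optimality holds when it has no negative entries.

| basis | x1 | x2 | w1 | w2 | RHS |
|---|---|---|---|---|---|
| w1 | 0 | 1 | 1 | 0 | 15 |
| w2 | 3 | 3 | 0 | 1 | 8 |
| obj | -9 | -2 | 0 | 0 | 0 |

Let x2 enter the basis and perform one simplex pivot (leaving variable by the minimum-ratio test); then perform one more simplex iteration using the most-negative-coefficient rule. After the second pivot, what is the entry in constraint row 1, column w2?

Ratio test on column x2 — row 1: 15/1 = 15; row 2: 8/3 = 8/3. Minimum is 8/3 at row 2 (w2 leaves); pivot element 3.
Divide row 2 by 3; eliminate column x2 from the other rows.
Second iteration: most negative obj-row entry is -7 in column x1, so x1 enters.
Ratio test on column x1 — row 1: entry -1 ≤ 0; row 2: (8/3)/1 = 8/3. Minimum is 8/3 at row 2 (x2 leaves); pivot element 1.
Divide row 2 by 1; eliminate column x1 from the other rows.
After both pivots, the entry at constraint row 1, column w2 is 0.

0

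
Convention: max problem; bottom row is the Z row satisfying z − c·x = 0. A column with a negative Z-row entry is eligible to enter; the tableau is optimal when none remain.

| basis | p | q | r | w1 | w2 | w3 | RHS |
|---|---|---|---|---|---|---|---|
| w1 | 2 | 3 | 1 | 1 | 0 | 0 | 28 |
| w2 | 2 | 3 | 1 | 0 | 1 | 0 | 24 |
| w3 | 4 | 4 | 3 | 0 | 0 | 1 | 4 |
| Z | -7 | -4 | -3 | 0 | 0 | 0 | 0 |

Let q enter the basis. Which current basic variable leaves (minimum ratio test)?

Column q entries and ratios — w1: 28/3 = 28/3; w2: 24/3 = 8; w3: 4/4 = 1.
Smallest ratio is 1 in the row of w3, so w3 leaves.

w3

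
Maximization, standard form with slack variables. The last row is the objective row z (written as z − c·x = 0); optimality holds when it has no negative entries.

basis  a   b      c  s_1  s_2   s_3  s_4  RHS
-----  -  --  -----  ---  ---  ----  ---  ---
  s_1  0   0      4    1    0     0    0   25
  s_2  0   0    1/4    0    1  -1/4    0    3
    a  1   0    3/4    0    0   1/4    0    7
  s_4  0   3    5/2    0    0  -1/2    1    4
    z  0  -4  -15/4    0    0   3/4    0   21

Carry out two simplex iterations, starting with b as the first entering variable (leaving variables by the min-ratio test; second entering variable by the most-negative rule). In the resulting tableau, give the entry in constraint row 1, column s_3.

Ratio test on column b — row 1: entry 0 ≤ 0; row 2: entry 0 ≤ 0; row 3: entry 0 ≤ 0; row 4: 4/3 = 4/3. Minimum is 4/3 at row 4 (s_4 leaves); pivot element 3.
Divide row 4 by 3; eliminate column b from the other rows.
Second iteration: most negative z-row entry is -5/12 in column c, so c enters.
Ratio test on column c — row 1: 25/4 = 25/4; row 2: 3/(1/4) = 12; row 3: 7/(3/4) = 28/3; row 4: (4/3)/(5/6) = 8/5. Minimum is 8/5 at row 4 (b leaves); pivot element 5/6.
Divide row 4 by 5/6; eliminate column c from the other rows.
After both pivots, the entry at constraint row 1, column s_3 is 4/5.

4/5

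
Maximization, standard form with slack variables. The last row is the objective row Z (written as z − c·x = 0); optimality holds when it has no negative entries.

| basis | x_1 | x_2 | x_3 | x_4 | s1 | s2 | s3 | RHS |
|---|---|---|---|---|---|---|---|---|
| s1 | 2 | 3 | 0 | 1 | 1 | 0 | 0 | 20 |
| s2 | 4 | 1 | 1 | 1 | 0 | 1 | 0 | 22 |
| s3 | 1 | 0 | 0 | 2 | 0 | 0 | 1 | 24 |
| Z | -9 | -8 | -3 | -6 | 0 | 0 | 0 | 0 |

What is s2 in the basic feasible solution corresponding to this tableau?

22

s2 is basic (row 2); its value is the RHS of that row, 22.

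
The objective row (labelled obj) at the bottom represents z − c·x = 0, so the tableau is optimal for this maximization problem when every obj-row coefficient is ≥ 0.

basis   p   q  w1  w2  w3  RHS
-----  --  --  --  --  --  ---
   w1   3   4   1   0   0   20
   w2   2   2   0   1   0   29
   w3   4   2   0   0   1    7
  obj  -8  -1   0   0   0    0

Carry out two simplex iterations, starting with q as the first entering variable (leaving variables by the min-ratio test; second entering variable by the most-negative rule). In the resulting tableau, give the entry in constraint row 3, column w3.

Ratio test on column q — row 1: 20/4 = 5; row 2: 29/2 = 29/2; row 3: 7/2 = 7/2. Minimum is 7/2 at row 3 (w3 leaves); pivot element 2.
Divide row 3 by 2; eliminate column q from the other rows.
Second iteration: most negative obj-row entry is -6 in column p, so p enters.
Ratio test on column p — row 1: entry -5 ≤ 0; row 2: entry -2 ≤ 0; row 3: (7/2)/2 = 7/4. Minimum is 7/4 at row 3 (q leaves); pivot element 2.
Divide row 3 by 2; eliminate column p from the other rows.
After both pivots, the entry at constraint row 3, column w3 is 1/4.

1/4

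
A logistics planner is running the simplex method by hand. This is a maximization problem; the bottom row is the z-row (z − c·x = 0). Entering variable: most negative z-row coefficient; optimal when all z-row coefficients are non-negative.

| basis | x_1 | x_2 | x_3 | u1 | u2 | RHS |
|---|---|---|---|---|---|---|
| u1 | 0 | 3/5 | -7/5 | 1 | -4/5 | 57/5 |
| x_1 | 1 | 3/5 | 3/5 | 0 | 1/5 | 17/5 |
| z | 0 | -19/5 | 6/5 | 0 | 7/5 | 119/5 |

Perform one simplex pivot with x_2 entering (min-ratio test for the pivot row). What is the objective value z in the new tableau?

Ratio test on column x_2 — row 1: (57/5)/(3/5) = 19; row 2: (17/5)/(3/5) = 17/3. Minimum is 17/3 at row 2 (x_1 leaves); pivot element 3/5.
Pivot on row 2; the z-row RHS becomes 119/5 − (-19/5)·(17/3) = 136/3.

136/3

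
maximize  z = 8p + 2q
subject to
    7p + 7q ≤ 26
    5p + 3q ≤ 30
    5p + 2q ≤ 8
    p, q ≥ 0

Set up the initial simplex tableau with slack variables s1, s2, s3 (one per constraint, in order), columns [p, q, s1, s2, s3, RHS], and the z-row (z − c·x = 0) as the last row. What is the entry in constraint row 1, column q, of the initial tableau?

Constraint 1 has coefficient 7 on q.

7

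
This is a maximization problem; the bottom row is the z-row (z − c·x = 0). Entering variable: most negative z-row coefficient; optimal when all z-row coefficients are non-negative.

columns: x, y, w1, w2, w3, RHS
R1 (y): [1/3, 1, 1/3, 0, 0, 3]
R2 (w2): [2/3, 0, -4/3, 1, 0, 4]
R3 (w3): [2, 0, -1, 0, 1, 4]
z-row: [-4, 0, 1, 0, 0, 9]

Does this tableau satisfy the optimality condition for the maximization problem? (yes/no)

The z-row has a negative entry -4 in column x, so it is not optimal.

no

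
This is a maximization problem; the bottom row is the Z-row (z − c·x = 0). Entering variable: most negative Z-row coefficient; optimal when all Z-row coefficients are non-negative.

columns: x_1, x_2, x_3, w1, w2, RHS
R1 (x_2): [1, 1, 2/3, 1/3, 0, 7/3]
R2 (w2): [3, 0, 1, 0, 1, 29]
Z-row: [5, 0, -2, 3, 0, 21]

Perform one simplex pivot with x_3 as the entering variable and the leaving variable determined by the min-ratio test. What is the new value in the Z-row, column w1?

Ratio test on column x_3 — row 1: (7/3)/(2/3) = 7/2; row 2: 29/1 = 29. Minimum is 7/2 at row 1 (x_2 leaves); pivot element 2/3.
Divide row 1 by 2/3; eliminate column x_3 from the other rows.
Z-row update in column w1: 3 − (-2)·(1/2) = 4.

4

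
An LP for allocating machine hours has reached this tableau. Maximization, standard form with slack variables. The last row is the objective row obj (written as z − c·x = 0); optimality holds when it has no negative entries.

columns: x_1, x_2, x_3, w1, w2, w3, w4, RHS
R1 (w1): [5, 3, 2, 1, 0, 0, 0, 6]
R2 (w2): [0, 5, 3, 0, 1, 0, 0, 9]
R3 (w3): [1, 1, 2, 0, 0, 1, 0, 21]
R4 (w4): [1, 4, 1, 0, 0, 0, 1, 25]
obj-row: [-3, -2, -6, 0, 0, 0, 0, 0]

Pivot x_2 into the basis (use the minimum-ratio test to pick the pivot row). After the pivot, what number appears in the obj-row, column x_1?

-3

Ratio test on column x_2 — row 1: 6/3 = 2; row 2: 9/5 = 9/5; row 3: 21/1 = 21; row 4: 25/4 = 25/4. Minimum is 9/5 at row 2 (w2 leaves); pivot element 5.
Divide row 2 by 5; eliminate column x_2 from the other rows.
obj-row update in column x_1: -3 − (-2)·0 = -3.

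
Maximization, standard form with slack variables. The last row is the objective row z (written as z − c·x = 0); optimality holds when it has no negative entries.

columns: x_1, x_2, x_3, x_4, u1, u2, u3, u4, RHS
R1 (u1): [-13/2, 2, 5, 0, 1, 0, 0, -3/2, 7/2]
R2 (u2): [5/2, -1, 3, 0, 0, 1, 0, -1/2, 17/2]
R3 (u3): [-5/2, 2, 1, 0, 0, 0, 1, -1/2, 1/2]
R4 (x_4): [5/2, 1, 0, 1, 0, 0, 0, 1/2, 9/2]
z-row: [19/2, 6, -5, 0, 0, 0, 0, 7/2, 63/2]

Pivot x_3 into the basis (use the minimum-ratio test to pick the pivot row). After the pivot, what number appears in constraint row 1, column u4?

Ratio test on column x_3 — row 1: (7/2)/5 = 7/10; row 2: (17/2)/3 = 17/6; row 3: (1/2)/1 = 1/2; row 4: entry 0 ≤ 0. Minimum is 1/2 at row 3 (u3 leaves); pivot element 1.
Divide row 3 by 1; eliminate column x_3 from the other rows.
Row 1 update in column u4: -3/2 − 5·(-1/2) = 1.

1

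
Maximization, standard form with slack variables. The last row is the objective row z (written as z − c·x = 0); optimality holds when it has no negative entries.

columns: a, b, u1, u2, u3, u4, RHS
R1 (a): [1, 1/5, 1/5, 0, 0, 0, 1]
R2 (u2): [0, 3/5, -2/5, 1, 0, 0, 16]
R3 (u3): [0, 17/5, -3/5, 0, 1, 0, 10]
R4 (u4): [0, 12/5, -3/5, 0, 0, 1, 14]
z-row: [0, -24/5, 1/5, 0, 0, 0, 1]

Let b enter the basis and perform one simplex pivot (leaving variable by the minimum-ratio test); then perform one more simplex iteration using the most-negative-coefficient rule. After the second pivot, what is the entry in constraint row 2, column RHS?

59/4

Ratio test on column b — row 1: 1/(1/5) = 5; row 2: 16/(3/5) = 80/3; row 3: 10/(17/5) = 50/17; row 4: 14/(12/5) = 35/6. Minimum is 50/17 at row 3 (u3 leaves); pivot element 17/5.
Divide row 3 by 17/5; eliminate column b from the other rows.
Second iteration: most negative z-row entry is -11/17 in column u1, so u1 enters.
Ratio test on column u1 — row 1: (7/17)/(4/17) = 7/4; row 2: entry -5/17 ≤ 0; row 3: entry -3/17 ≤ 0; row 4: entry -3/17 ≤ 0. Minimum is 7/4 at row 1 (a leaves); pivot element 4/17.
Divide row 1 by 4/17; eliminate column u1 from the other rows.
After both pivots, the entry at constraint row 2, column RHS is 59/4.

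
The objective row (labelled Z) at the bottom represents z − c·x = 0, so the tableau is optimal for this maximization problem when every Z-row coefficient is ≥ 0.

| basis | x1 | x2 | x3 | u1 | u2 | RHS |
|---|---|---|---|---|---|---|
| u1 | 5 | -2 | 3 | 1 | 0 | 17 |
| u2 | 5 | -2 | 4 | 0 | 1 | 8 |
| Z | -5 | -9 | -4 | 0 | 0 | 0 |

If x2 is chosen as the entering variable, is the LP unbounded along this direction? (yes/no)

yes

Every constraint-row entry in column x2 is ≤ 0, so increasing x2 is unbounded.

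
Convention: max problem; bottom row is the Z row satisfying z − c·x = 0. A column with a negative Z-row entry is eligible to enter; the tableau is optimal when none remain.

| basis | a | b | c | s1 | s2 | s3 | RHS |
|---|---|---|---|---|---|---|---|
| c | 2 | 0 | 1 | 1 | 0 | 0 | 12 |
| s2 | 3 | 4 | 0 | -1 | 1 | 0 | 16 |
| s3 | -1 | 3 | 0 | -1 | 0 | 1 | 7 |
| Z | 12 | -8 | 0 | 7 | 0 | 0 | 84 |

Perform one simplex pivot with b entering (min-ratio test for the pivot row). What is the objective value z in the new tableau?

308/3

Ratio test on column b — row 1: entry 0 ≤ 0; row 2: 16/4 = 4; row 3: 7/3 = 7/3. Minimum is 7/3 at row 3 (s3 leaves); pivot element 3.
Pivot on row 3; the Z-row RHS becomes 84 − (-8)·(7/3) = 308/3.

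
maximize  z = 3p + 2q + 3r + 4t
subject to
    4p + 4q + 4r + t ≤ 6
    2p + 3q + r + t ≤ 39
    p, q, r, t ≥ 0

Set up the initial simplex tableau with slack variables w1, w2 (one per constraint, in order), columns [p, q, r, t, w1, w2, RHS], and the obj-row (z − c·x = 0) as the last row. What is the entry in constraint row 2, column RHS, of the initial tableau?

39

The RHS of constraint 2 is b_2 = 39.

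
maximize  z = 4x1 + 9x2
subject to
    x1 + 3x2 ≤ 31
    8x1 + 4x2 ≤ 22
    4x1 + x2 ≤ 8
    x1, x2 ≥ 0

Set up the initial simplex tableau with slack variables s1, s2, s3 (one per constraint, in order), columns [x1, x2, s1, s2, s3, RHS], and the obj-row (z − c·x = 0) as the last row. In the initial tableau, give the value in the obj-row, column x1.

-4

The obj-row carries the negated objective coefficients: the x1 entry is -4.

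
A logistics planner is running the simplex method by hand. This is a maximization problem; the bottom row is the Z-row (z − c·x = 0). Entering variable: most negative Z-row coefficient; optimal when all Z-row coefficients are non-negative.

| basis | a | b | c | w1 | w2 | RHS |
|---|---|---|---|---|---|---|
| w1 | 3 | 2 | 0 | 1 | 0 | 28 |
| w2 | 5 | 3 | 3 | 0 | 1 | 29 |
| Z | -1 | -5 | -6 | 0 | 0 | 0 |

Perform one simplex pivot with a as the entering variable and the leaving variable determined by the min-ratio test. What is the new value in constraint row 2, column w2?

Ratio test on column a — row 1: 28/3 = 28/3; row 2: 29/5 = 29/5. Minimum is 29/5 at row 2 (w2 leaves); pivot element 5.
Divide row 2 by 5; eliminate column a from the other rows.
In the new row 2, the w2 entry is the old entry divided by the pivot: 1/5 = 1/5.

1/5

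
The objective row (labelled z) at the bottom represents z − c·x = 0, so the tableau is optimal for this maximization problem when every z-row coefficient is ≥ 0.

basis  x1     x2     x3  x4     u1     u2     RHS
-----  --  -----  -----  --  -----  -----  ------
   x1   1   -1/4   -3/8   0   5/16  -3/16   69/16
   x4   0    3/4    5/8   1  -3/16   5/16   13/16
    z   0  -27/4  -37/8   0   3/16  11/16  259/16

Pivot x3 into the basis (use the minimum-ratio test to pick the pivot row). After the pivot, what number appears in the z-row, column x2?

-6/5

Ratio test on column x3 — row 1: entry -3/8 ≤ 0; row 2: (13/16)/(5/8) = 13/10. Minimum is 13/10 at row 2 (x4 leaves); pivot element 5/8.
Divide row 2 by 5/8; eliminate column x3 from the other rows.
z-row update in column x2: -27/4 − (-37/8)·(6/5) = -6/5.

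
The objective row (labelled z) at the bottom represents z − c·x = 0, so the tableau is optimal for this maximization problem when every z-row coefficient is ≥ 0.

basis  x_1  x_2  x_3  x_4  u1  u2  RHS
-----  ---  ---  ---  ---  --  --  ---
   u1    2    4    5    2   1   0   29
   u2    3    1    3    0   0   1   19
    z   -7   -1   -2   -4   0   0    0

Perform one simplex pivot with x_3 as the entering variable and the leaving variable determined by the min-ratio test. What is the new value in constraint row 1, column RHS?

Ratio test on column x_3 — row 1: 29/5 = 29/5; row 2: 19/3 = 19/3. Minimum is 29/5 at row 1 (u1 leaves); pivot element 5.
Divide row 1 by 5; eliminate column x_3 from the other rows.
In the new row 1, the RHS entry is the old entry divided by the pivot: 29/5 = 29/5.

29/5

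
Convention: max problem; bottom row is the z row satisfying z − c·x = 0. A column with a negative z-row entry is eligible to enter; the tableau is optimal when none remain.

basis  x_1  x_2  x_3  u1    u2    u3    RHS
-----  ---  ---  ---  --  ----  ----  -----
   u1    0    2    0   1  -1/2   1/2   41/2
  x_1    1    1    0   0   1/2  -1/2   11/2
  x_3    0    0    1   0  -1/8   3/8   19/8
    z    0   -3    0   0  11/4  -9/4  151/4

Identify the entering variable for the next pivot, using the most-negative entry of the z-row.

x_2

Negative z-row entries: x_2: -3, u3: -9/4.
The most negative is -3 in column x_2, so x_2 enters.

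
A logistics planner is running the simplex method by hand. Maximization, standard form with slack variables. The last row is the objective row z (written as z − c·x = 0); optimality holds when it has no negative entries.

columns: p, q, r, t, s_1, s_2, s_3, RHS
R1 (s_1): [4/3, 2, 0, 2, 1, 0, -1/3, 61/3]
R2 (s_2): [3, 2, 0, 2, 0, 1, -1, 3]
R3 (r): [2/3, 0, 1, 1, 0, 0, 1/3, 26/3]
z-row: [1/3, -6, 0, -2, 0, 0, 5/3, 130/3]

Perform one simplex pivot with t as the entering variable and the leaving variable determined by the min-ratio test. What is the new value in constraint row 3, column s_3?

5/6

Ratio test on column t — row 1: (61/3)/2 = 61/6; row 2: 3/2 = 3/2; row 3: (26/3)/1 = 26/3. Minimum is 3/2 at row 2 (s_2 leaves); pivot element 2.
Divide row 2 by 2; eliminate column t from the other rows.
Row 3 update in column s_3: 1/3 − 1·(-1/2) = 5/6.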